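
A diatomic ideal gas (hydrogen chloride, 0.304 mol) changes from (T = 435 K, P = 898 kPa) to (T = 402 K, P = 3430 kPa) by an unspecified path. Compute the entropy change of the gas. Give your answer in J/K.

ΔS = nC_p ln(T₂/T₁) − nR ln(P₂/P₁), with C_p = 7R/2 = 29.1 J mol⁻¹ K⁻¹ for a diatomic ideal gas.
ΔS = 0.304 × [29.1 × ln(402/435) − 8.314 × ln(3430/898)] = -4.09 J/K.

ΔS = -4.09 J/K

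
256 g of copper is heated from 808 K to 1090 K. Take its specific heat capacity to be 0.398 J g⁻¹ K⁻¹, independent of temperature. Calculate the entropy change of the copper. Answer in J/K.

ΔS = ∫dQ_rev/T = m c ln(T₂/T₁) = 256 × 0.398 × ln(1090/808) = 30.5 J/K.

ΔS = 30.5 J/K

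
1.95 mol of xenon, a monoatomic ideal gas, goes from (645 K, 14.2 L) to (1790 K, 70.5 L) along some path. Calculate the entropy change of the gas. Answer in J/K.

Entropy is a state function: ΔS = nC_V ln(T₂/T₁) + nR ln(V₂/V₁), with C_V = 3R/2 = 12.47 J mol⁻¹ K⁻¹ for a monoatomic ideal gas.
ΔS = 1.95 × [12.47 × ln(1790/645) + 8.314 × ln(70.5/14.2)] = 50.8 J/K.

ΔS = 50.8 J/K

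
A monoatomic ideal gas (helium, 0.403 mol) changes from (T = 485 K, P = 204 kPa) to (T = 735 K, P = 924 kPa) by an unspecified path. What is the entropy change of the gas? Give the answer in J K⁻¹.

ΔS = nC_p ln(T₂/T₁) − nR ln(P₂/P₁), with C_p = 5R/2 = 20.79 J mol⁻¹ K⁻¹ for a monoatomic ideal gas.
ΔS = 0.403 × [20.79 × ln(735/485) − 8.314 × ln(924/204)] = -1.58 J/K.

ΔS = -1.58 J/K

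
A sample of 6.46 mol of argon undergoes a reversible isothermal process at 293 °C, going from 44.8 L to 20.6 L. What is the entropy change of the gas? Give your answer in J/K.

For an isothermal ideal gas ΔS_gas = nR ln(V₂/V₁) = 6.46 × 8.314 × ln(20.6/44.8) = -41.7 J/K.

ΔS_gas = -41.7 J/K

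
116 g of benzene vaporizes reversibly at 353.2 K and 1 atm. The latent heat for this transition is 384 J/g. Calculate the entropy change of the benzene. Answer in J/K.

ΔS = 126 J/K

Heat absorbed by the substance: Q = mL = 116 × 384 = 44544 J.
At constant T, ΔS = Q_rev/T = 44544 / 353.2 = 126 J/K.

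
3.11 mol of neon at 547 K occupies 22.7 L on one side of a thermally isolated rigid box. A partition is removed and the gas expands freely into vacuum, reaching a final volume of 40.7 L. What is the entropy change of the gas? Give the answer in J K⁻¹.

For an ideal gas in free expansion Q = 0 and W = 0, so T is unchanged.
Entropy is a state function; using a reversible isothermal path, ΔS_gas = nR ln(V₂/V₁) = 3.11 × 8.314 × ln(40.7/22.7) = 15.1 J/K.

ΔS_gas = 15.1 J/K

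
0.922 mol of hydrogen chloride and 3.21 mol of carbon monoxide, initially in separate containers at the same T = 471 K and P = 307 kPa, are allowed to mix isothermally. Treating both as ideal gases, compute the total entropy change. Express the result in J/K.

Mole fractions: x_A = 0.922/4.13 = 0.223, x_B = 0.777.
ΔS_mix = −R(n_A ln x_A + n_B ln x_B) = −8.314 × (0.922 ln 0.223 + 3.21 ln 0.777) = 18.2 J/K.

ΔS_mix = 18.2 J/K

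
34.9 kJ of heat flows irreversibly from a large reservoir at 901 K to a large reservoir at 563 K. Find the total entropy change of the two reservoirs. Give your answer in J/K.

ΔS_total = 23.3 J/K

ΔS_hot = −Q/T_H = −34900/901 = -38.73 J/K and ΔS_cold = +Q/T_C = 34900/563 = 61.99 J/K.
ΔS_total = -38.73 + 61.99 = 23.3 J/K, positive as the second law requires.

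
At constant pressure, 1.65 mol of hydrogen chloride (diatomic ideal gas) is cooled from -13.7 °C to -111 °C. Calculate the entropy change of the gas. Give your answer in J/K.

In kelvin: T₁ = 259.45 K, T₂ = 162.15 K. At constant pressure, ΔS = nC_p ln(T₂/T₁) with C_p = 7R/2 = 29.1 J mol⁻¹ K⁻¹.
ΔS = 1.65 × 29.1 × ln(162.15/259.45) = -22.6 J/K.

ΔS = -22.6 J/K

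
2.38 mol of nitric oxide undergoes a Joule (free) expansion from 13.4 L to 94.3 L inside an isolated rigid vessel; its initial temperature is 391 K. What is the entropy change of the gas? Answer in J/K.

ΔS_gas = 38.6 J/K

No heat is exchanged and no work is done, so the ideal-gas temperature stays constant.
Entropy is a state function; using a reversible isothermal path, ΔS_gas = nR ln(V₂/V₁) = 2.38 × 8.314 × ln(94.3/13.4) = 38.6 J/K.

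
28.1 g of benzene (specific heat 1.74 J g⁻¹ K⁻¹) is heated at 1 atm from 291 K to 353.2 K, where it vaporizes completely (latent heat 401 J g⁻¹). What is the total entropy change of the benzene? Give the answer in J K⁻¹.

ΔS = 41.4 J/K

Warming step: ΔS₁ = m c ln(T_tr/T_i) = 28.1 × 1.74 × ln(353.2/291) = 9.471 J/K.
Phase change: ΔS₂ = +mL/T_tr = 28.1 × 401 / 353.2 = 31.9 J/K.
ΔS_total = (9.471) + (31.9) = 41.4 J/K.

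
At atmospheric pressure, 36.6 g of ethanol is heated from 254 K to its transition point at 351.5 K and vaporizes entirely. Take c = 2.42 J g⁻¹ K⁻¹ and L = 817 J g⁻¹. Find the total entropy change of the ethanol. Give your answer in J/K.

Warming step: ΔS₁ = m c ln(T_tr/T_i) = 36.6 × 2.42 × ln(351.5/254) = 28.77 J/K.
Phase change: ΔS₂ = +mL/T_tr = 36.6 × 817 / 351.5 = 85.07 J/K.
ΔS_total = (28.77) + (85.07) = 114 J/K.

ΔS = 114 J/K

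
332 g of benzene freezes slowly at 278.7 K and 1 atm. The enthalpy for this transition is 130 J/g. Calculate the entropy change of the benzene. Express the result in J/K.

Heat released by the substance: Q = −mL = −332 × 130 = −43160 J.
At constant T, ΔS = Q_rev/T = −43160 / 278.7 = -155 J/K.

ΔS = -155 J/K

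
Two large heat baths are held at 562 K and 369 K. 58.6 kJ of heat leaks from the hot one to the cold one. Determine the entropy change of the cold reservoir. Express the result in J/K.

The cold reservoir gains heat Q, so ΔS_cold = +Q/T_C = 58600/369 = 159 J/K.

ΔS_cold = 159 J/K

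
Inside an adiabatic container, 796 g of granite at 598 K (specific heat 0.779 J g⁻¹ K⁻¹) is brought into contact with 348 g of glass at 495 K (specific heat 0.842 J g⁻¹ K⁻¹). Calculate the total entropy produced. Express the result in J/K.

ΔS_total = 3.47 J/K

Energy balance: T_f = (m₁c₁T₁ + m₂c₂T₂)/(m₁c₁ + m₂c₂) = 564.95 K.
ΔS₁ = m₁c₁ ln(T_f/T₁) = 620.084 × ln(564.95/598) = -35.26 J/K.
ΔS₂ = m₂c₂ ln(T_f/T₂) = 293.016 × ln(564.95/495) = 38.73 J/K.
ΔS_total = -35.26 + 38.73 = 3.47 J/K.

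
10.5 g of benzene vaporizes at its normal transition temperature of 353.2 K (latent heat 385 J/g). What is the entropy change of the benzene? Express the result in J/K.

ΔS = 11.4 J/K

Heat absorbed by the substance: Q = mL = 10.5 × 385 = 4042.5 J.
At constant T, ΔS = Q_rev/T = 4042.5 / 353.2 = 11.4 J/K.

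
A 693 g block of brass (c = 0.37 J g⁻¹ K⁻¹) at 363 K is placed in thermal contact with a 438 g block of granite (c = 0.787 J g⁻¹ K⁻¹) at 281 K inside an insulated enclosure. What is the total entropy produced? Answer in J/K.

ΔS_total = 4.87 J/K

Energy balance: T_f = (m₁c₁T₁ + m₂c₂T₂)/(m₁c₁ + m₂c₂) = 315.98 K.
ΔS₁ = m₁c₁ ln(T_f/T₁) = 256.41 × ln(315.98/363) = -35.57 J/K.
ΔS₂ = m₂c₂ ln(T_f/T₂) = 344.706 × ln(315.98/281) = 40.44 J/K.
ΔS_total = -35.57 + 40.44 = 4.87 J/K.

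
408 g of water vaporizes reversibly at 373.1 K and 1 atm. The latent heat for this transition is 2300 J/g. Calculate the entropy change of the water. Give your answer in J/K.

ΔS = 2520 J/K

Heat absorbed by the substance: Q = mL = 408 × 2300 = 938400 J.
At constant T, ΔS = Q_rev/T = 938400 / 373.1 = 2520 J/K.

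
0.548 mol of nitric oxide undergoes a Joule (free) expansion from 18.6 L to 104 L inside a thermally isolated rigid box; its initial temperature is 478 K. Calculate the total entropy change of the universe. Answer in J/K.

For an ideal gas in free expansion Q = 0 and W = 0, so T is unchanged.
Entropy is a state function; using a reversible isothermal path, ΔS_gas = nR ln(V₂/V₁) = 0.548 × 8.314 × ln(104/18.6) = 7.84 J/K.
The insulated surroundings exchange no heat, so ΔS_surr = 0 and ΔS_universe = ΔS_gas.

ΔS_universe = 7.84 J/K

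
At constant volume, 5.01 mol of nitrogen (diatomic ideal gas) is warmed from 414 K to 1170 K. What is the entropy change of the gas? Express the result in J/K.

ΔS = 108 J/K

At constant volume, ΔS = nC_V ln(T₂/T₁) with C_V = 5R/2 = 20.79 J mol⁻¹ K⁻¹.
ΔS = 5.01 × 20.79 × ln(1170/414) = 108 J/K.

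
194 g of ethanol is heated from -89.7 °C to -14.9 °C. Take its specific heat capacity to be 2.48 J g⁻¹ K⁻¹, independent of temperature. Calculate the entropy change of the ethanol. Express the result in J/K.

ΔS = 165 J/K

In kelvin: T₁ = 183.45 K, T₂ = 258.25 K. ΔS = ∫dQ_rev/T = m c ln(T₂/T₁) = 194 × 2.48 × ln(258.25/183.45) = 165 J/K.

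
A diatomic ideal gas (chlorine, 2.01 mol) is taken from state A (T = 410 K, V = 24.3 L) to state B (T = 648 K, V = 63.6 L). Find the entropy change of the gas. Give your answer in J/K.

Entropy is a state function: ΔS = nC_V ln(T₂/T₁) + nR ln(V₂/V₁), with C_V = 5R/2 = 20.79 J mol⁻¹ K⁻¹ for a diatomic ideal gas.
ΔS = 2.01 × [20.79 × ln(648/410) + 8.314 × ln(63.6/24.3)] = 35.2 J/K.

ΔS = 35.2 J/K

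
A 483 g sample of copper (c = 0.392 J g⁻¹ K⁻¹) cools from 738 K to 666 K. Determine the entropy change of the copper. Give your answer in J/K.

ΔS = -19.4 J/K

ΔS = ∫dQ_rev/T = m c ln(T₂/T₁) = 483 × 0.392 × ln(666/738) = -19.4 J/K.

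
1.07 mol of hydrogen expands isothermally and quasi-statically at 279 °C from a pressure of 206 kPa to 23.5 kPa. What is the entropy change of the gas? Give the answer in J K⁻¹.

ΔS_gas = 19.3 J/K

For an isothermal ideal gas ΔS_gas = nR ln(P₁/P₂) = 1.07 × 8.314 × ln(206/23.5) = 19.3 J/K.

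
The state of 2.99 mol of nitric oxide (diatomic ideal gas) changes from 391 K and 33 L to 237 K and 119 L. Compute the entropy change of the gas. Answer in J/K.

ΔS = 0.771 J/K

Entropy is a state function: ΔS = nC_V ln(T₂/T₁) + nR ln(V₂/V₁), with C_V = 5R/2 = 20.79 J mol⁻¹ K⁻¹ for a diatomic ideal gas.
ΔS = 2.99 × [20.79 × ln(237/391) + 8.314 × ln(119/33)] = 0.771 J/K.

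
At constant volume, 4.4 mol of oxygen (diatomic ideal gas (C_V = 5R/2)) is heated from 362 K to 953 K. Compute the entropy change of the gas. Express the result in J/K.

ΔS = 88.5 J/K

At constant volume, ΔS = nC_V ln(T₂/T₁) with C_V = 5R/2 = 20.79 J mol⁻¹ K⁻¹.
ΔS = 4.4 × 20.79 × ln(953/362) = 88.5 J/K.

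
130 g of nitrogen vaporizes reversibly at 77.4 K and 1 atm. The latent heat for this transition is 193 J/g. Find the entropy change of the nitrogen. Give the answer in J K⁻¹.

Heat absorbed by the substance: Q = mL = 130 × 193 = 25090 J.
At constant T, ΔS = Q_rev/T = 25090 / 77.4 = 324 J/K.

ΔS = 324 J/K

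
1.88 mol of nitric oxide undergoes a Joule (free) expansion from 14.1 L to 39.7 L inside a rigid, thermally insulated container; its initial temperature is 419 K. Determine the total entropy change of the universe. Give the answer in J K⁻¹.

No heat is exchanged and no work is done, so the ideal-gas temperature stays constant.
Entropy is a state function; using a reversible isothermal path, ΔS_gas = nR ln(V₂/V₁) = 1.88 × 8.314 × ln(39.7/14.1) = 16.2 J/K.
The insulated surroundings exchange no heat, so ΔS_surr = 0 and ΔS_universe = ΔS_gas.

ΔS_universe = 16.2 J/K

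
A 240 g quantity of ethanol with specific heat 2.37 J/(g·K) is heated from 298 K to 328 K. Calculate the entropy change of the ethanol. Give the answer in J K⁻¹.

ΔS = 54.6 J/K

ΔS = ∫dQ_rev/T = m c ln(T₂/T₁) = 240 × 2.37 × ln(328/298) = 54.6 J/K.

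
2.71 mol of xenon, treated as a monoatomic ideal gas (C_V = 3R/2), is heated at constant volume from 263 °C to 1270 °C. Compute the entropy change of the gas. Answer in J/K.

In kelvin: T₁ = 536.15 K, T₂ = 1543.15 K. At constant volume, ΔS = nC_V ln(T₂/T₁) with C_V = 3R/2 = 12.47 J mol⁻¹ K⁻¹.
ΔS = 2.71 × 12.47 × ln(1543.15/536.15) = 35.7 J/K.

ΔS = 35.7 J/K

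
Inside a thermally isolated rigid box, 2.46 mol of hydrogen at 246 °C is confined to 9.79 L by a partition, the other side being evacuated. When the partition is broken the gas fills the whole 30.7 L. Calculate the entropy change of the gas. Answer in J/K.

ΔS_gas = 23.4 J/K

For an ideal gas in free expansion Q = 0 and W = 0, so T is unchanged.
Entropy is a state function; using a reversible isothermal path, ΔS_gas = nR ln(V₂/V₁) = 2.46 × 8.314 × ln(30.7/9.79) = 23.4 J/K.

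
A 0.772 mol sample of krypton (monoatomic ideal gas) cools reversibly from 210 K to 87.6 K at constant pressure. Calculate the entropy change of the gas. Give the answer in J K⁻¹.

At constant pressure, ΔS = nC_p ln(T₂/T₁) with C_p = 5R/2 = 20.79 J mol⁻¹ K⁻¹.
ΔS = 0.772 × 20.79 × ln(87.6/210) = -14 J/K.

ΔS = -14 J/K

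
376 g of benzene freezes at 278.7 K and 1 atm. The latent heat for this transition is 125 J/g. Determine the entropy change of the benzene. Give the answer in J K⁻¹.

Heat released by the substance: Q = −mL = −376 × 125 = −47000 J.
At constant T, ΔS = Q_rev/T = −47000 / 278.7 = -169 J/K.

ΔS = -169 J/K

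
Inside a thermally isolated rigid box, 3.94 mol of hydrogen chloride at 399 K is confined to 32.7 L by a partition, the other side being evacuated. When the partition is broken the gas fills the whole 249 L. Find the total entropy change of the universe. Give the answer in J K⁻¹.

ΔS_universe = 66.5 J/K

For an ideal gas in free expansion Q = 0 and W = 0, so T is unchanged.
Entropy is a state function; using a reversible isothermal path, ΔS_gas = nR ln(V₂/V₁) = 3.94 × 8.314 × ln(249/32.7) = 66.5 J/K.
The insulated surroundings exchange no heat, so ΔS_surr = 0 and ΔS_universe = ΔS_gas.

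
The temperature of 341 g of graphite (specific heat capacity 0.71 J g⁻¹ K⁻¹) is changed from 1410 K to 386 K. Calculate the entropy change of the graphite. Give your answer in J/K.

ΔS = ∫dQ_rev/T = m c ln(T₂/T₁) = 341 × 0.71 × ln(386/1410) = -314 J/K.

ΔS = -314 J/K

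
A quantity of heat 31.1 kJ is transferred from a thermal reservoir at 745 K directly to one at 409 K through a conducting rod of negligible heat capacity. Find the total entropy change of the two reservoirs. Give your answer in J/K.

ΔS_hot = −Q/T_H = −31100/745 = -41.74 J/K and ΔS_cold = +Q/T_C = 31100/409 = 76.04 J/K.
ΔS_total = -41.74 + 76.04 = 34.3 J/K, positive as the second law requires.

ΔS_total = 34.3 J/K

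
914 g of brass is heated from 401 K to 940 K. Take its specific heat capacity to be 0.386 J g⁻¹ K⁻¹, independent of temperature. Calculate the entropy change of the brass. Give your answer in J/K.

ΔS = ∫dQ_rev/T = m c ln(T₂/T₁) = 914 × 0.386 × ln(940/401) = 301 J/K.

ΔS = 301 J/K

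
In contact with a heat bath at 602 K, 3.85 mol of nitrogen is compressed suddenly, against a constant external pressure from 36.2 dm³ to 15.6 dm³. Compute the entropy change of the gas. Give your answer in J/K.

ΔS_gas = -26.9 J/K

Entropy is a state function, so ΔS_gas depends only on the end states.
For an isothermal ideal gas ΔS_gas = nR ln(V₂/V₁) = 3.85 × 8.314 × ln(15.6/36.2) = -26.9 J/K.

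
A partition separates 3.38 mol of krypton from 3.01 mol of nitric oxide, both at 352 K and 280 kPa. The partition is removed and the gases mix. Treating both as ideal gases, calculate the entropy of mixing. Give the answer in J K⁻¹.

Mole fractions: x_A = 3.38/6.39 = 0.529, x_B = 0.471.
ΔS_mix = −R(n_A ln x_A + n_B ln x_B) = −8.314 × (3.38 ln 0.529 + 3.01 ln 0.471) = 36.7 J/K.

ΔS_mix = 36.7 J/K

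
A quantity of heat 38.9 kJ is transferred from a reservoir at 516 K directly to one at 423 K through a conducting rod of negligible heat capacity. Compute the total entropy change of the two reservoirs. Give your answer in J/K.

ΔS_hot = −Q/T_H = −38900/516 = -75.39 J/K and ΔS_cold = +Q/T_C = 38900/423 = 91.96 J/K.
ΔS_total = -75.39 + 91.96 = 16.6 J/K, positive as the second law requires.

ΔS_total = 16.6 J/K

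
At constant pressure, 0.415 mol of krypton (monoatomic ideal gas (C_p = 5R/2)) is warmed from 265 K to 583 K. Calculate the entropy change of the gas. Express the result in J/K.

ΔS = 6.8 J/K

At constant pressure, ΔS = nC_p ln(T₂/T₁) with C_p = 5R/2 = 20.79 J mol⁻¹ K⁻¹.
ΔS = 0.415 × 20.79 × ln(583/265) = 6.8 J/K.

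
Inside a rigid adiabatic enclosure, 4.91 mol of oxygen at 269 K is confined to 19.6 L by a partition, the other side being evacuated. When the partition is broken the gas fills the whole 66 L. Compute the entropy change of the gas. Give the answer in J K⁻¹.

For an ideal gas in free expansion Q = 0 and W = 0, so T is unchanged.
Entropy is a state function; using a reversible isothermal path, ΔS_gas = nR ln(V₂/V₁) = 4.91 × 8.314 × ln(66/19.6) = 49.6 J/K.

ΔS_gas = 49.6 J/K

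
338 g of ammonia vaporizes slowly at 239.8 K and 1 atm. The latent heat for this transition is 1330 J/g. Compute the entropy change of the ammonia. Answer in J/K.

ΔS = 1870 J/K

Heat absorbed by the substance: Q = mL = 338 × 1330 = 449540 J.
At constant T, ΔS = Q_rev/T = 449540 / 239.8 = 1870 J/K.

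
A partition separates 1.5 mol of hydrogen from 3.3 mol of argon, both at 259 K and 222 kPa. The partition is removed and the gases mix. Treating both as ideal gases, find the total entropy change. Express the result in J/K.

Mole fractions: x_A = 1.5/4.8 = 0.312, x_B = 0.688.
ΔS_mix = −R(n_A ln x_A + n_B ln x_B) = −8.314 × (1.5 ln 0.312 + 3.3 ln 0.688) = 24.8 J/K.

ΔS_mix = 24.8 J/K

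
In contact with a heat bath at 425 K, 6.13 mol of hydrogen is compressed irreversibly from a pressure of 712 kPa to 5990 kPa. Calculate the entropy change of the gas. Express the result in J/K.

Entropy is a state function, so ΔS_gas depends only on the end states.
For an isothermal ideal gas ΔS_gas = nR ln(P₁/P₂) = 6.13 × 8.314 × ln(712/5990) = -109 J/K.

ΔS_gas = -109 J/K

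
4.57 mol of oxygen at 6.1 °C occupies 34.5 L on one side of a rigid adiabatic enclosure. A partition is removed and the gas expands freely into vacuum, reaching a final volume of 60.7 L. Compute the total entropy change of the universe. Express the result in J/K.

ΔS_universe = 21.5 J/K

No heat is exchanged and no work is done, so the ideal-gas temperature stays constant.
Entropy is a state function; using a reversible isothermal path, ΔS_gas = nR ln(V₂/V₁) = 4.57 × 8.314 × ln(60.7/34.5) = 21.5 J/K.
The insulated surroundings exchange no heat, so ΔS_surr = 0 and ΔS_universe = ΔS_gas.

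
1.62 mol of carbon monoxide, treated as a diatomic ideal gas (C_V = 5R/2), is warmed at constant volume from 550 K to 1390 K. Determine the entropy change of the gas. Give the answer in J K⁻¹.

At constant volume, ΔS = nC_V ln(T₂/T₁) with C_V = 5R/2 = 20.79 J mol⁻¹ K⁻¹.
ΔS = 1.62 × 20.79 × ln(1390/550) = 31.2 J/K.

ΔS = 31.2 J/K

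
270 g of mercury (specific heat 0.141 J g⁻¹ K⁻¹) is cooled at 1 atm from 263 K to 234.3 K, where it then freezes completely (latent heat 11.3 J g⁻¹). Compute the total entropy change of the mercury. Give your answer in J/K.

Cooling step: ΔS₁ = m c ln(T_tr/T_i) = 270 × 0.141 × ln(234.3/263) = -4.399 J/K.
Phase change: ΔS₂ = −mL/T_tr = −270 × 11.3 / 234.3 = -13.02 J/K.
ΔS_total = (-4.399) + (-13.02) = -17.4 J/K.

ΔS = -17.4 J/K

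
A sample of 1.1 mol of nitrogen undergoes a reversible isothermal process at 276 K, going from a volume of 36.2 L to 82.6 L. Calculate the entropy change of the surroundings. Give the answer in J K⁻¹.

ΔS_surr = -7.54 J/K

For an isothermal ideal gas ΔS_gas = nR ln(V₂/V₁) = 1.1 × 8.314 × ln(82.6/36.2) = 7.54 J/K.
The process is reversible, so ΔS_surr = −ΔS_gas = -7.54 J/K and ΔS_universe = 0.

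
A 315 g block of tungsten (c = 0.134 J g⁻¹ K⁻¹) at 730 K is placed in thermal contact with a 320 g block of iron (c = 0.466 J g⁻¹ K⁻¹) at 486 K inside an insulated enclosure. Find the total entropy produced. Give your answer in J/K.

Energy balance: T_f = (m₁c₁T₁ + m₂c₂T₂)/(m₁c₁ + m₂c₂) = 539.83 K.
ΔS₁ = m₁c₁ ln(T_f/T₁) = 42.21 × ln(539.83/730) = -12.7386 J/K.
ΔS₂ = m₂c₂ ln(T_f/T₂) = 149.12 × ln(539.83/486) = 15.6643 J/K.
ΔS_total = -12.7386 + 15.6643 = 2.93 J/K.

ΔS_total = 2.93 J/K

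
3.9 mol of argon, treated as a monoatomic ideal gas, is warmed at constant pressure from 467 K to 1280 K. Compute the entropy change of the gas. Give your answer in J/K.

ΔS = 81.7 J/K

At constant pressure, ΔS = nC_p ln(T₂/T₁) with C_p = 5R/2 = 20.79 J mol⁻¹ K⁻¹.
ΔS = 3.9 × 20.79 × ln(1280/467) = 81.7 J/K.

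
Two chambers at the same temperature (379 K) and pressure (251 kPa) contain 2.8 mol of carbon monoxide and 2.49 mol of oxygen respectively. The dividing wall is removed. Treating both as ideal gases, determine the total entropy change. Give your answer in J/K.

ΔS_mix = 30.4 J/K

Mole fractions: x_A = 2.8/5.29 = 0.529, x_B = 0.471.
ΔS_mix = −R(n_A ln x_A + n_B ln x_B) = −8.314 × (2.8 ln 0.529 + 2.49 ln 0.471) = 30.4 J/K.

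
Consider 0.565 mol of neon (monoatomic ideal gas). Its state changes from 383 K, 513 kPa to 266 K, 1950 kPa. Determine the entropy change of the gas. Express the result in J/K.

ΔS = -10.6 J/K

ΔS = nC_p ln(T₂/T₁) − nR ln(P₂/P₁), with C_p = 5R/2 = 20.79 J mol⁻¹ K⁻¹ for a monoatomic ideal gas.
ΔS = 0.565 × [20.79 × ln(266/383) − 8.314 × ln(1950/513)] = -10.6 J/K.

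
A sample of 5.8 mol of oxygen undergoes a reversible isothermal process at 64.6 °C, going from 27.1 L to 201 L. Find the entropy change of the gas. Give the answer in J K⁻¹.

For an isothermal ideal gas ΔS_gas = nR ln(V₂/V₁) = 5.8 × 8.314 × ln(201/27.1) = 96.6 J/K.

ΔS_gas = 96.6 J/K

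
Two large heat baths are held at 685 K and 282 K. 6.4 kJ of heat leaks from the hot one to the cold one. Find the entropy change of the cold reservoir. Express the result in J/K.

ΔS_cold = 22.7 J/K

The cold reservoir gains heat Q, so ΔS_cold = +Q/T_C = 6400/282 = 22.7 J/K.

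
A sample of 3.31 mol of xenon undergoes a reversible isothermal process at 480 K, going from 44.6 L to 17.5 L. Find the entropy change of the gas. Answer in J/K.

For an isothermal ideal gas ΔS_gas = nR ln(V₂/V₁) = 3.31 × 8.314 × ln(17.5/44.6) = -25.7 J/K.

ΔS_gas = -25.7 J/K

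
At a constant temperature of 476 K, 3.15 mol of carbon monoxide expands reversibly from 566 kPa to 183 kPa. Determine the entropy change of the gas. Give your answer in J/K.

For an isothermal ideal gas ΔS_gas = nR ln(P₁/P₂) = 3.15 × 8.314 × ln(566/183) = 29.6 J/K.

ΔS_gas = 29.6 J/K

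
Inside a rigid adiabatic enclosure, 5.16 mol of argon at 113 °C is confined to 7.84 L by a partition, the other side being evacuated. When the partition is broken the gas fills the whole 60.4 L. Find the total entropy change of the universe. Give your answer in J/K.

For an ideal gas in free expansion Q = 0 and W = 0, so T is unchanged.
Entropy is a state function; using a reversible isothermal path, ΔS_gas = nR ln(V₂/V₁) = 5.16 × 8.314 × ln(60.4/7.84) = 87.6 J/K.
The insulated surroundings exchange no heat, so ΔS_surr = 0 and ΔS_universe = ΔS_gas.

ΔS_universe = 87.6 J/K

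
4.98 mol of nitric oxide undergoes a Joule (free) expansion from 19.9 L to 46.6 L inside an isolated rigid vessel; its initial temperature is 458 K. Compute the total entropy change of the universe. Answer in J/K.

ΔS_universe = 35.2 J/K

No heat is exchanged and no work is done, so the ideal-gas temperature stays constant.
Entropy is a state function; using a reversible isothermal path, ΔS_gas = nR ln(V₂/V₁) = 4.98 × 8.314 × ln(46.6/19.9) = 35.2 J/K.
The insulated surroundings exchange no heat, so ΔS_surr = 0 and ΔS_universe = ΔS_gas.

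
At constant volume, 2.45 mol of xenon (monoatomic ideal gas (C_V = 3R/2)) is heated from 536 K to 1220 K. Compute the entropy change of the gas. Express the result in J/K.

ΔS = 25.1 J/K

At constant volume, ΔS = nC_V ln(T₂/T₁) with C_V = 3R/2 = 12.47 J mol⁻¹ K⁻¹.
ΔS = 2.45 × 12.47 × ln(1220/536) = 25.1 J/K.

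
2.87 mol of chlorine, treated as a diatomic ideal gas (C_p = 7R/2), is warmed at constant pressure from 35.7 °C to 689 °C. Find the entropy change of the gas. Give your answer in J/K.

ΔS = 94.9 J/K

In kelvin: T₁ = 308.85 K, T₂ = 962.15 K. At constant pressure, ΔS = nC_p ln(T₂/T₁) with C_p = 7R/2 = 29.1 J mol⁻¹ K⁻¹.
ΔS = 2.87 × 29.1 × ln(962.15/308.85) = 94.9 J/K.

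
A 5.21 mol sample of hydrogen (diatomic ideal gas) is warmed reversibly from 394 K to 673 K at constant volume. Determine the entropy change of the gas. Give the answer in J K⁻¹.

At constant volume, ΔS = nC_V ln(T₂/T₁) with C_V = 5R/2 = 20.79 J mol⁻¹ K⁻¹.
ΔS = 5.21 × 20.79 × ln(673/394) = 58 J/K.

ΔS = 58 J/K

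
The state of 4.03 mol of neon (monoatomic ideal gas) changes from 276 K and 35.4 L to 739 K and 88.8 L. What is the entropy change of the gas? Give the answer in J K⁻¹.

Entropy is a state function: ΔS = nC_V ln(T₂/T₁) + nR ln(V₂/V₁), with C_V = 3R/2 = 12.47 J mol⁻¹ K⁻¹ for a monoatomic ideal gas.
ΔS = 4.03 × [12.47 × ln(739/276) + 8.314 × ln(88.8/35.4)] = 80.3 J/K.

ΔS = 80.3 J/K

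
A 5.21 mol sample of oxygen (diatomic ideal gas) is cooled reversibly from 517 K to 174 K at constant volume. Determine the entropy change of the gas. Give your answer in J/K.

ΔS = -118 J/K

At constant volume, ΔS = nC_V ln(T₂/T₁) with C_V = 5R/2 = 20.79 J mol⁻¹ K⁻¹.
ΔS = 5.21 × 20.79 × ln(174/517) = -118 J/K.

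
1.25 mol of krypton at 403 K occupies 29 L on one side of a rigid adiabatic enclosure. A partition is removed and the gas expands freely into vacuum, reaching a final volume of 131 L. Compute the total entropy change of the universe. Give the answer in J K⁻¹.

ΔS_universe = 15.7 J/K

No heat is exchanged and no work is done, so the ideal-gas temperature stays constant.
Entropy is a state function; using a reversible isothermal path, ΔS_gas = nR ln(V₂/V₁) = 1.25 × 8.314 × ln(131/29) = 15.7 J/K.
The insulated surroundings exchange no heat, so ΔS_surr = 0 and ΔS_universe = ΔS_gas.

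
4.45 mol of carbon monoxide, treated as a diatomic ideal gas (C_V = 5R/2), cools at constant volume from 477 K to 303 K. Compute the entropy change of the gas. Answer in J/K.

ΔS = -42 J/K

At constant volume, ΔS = nC_V ln(T₂/T₁) with C_V = 5R/2 = 20.79 J mol⁻¹ K⁻¹.
ΔS = 4.45 × 20.79 × ln(303/477) = -42 J/K.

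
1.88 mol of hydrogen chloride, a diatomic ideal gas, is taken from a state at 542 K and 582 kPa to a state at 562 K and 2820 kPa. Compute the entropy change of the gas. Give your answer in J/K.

ΔS = nC_p ln(T₂/T₁) − nR ln(P₂/P₁), with C_p = 7R/2 = 29.1 J mol⁻¹ K⁻¹ for a diatomic ideal gas.
ΔS = 1.88 × [29.1 × ln(562/542) − 8.314 × ln(2820/582)] = -22.7 J/K.

ΔS = -22.7 J/K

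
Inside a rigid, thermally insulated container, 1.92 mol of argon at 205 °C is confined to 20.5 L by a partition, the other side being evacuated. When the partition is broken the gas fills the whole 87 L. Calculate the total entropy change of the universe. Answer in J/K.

ΔS_universe = 23.1 J/K

For an ideal gas in free expansion Q = 0 and W = 0, so T is unchanged.
Entropy is a state function; using a reversible isothermal path, ΔS_gas = nR ln(V₂/V₁) = 1.92 × 8.314 × ln(87/20.5) = 23.1 J/K.
The insulated surroundings exchange no heat, so ΔS_surr = 0 and ΔS_universe = ΔS_gas.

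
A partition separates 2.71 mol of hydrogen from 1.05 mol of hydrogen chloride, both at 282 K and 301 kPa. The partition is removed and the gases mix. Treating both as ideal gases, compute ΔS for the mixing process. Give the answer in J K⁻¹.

ΔS_mix = 18.5 J/K

Mole fractions: x_A = 2.71/3.76 = 0.721, x_B = 0.279.
ΔS_mix = −R(n_A ln x_A + n_B ln x_B) = −8.314 × (2.71 ln 0.721 + 1.05 ln 0.279) = 18.5 J/K.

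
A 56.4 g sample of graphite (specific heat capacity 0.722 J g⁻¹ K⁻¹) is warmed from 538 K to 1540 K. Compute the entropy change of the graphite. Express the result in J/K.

ΔS = 42.8 J/K

ΔS = ∫dQ_rev/T = m c ln(T₂/T₁) = 56.4 × 0.722 × ln(1540/538) = 42.8 J/K.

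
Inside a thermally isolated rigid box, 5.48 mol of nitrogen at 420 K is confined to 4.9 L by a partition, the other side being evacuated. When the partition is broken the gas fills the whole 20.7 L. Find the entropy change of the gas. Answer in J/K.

ΔS_gas = 65.6 J/K

For an ideal gas in free expansion Q = 0 and W = 0, so T is unchanged.
Entropy is a state function; using a reversible isothermal path, ΔS_gas = nR ln(V₂/V₁) = 5.48 × 8.314 × ln(20.7/4.9) = 65.6 J/K.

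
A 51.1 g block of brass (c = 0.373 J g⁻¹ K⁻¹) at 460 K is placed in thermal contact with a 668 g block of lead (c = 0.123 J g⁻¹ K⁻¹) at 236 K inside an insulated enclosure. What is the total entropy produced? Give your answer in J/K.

ΔS_total = 3.92 J/K

Energy balance: T_f = (m₁c₁T₁ + m₂c₂T₂)/(m₁c₁ + m₂c₂) = 278.18 K.
ΔS₁ = m₁c₁ ln(T_f/T₁) = 19.0603 × ln(278.18/460) = -9.587 J/K.
ΔS₂ = m₂c₂ ln(T_f/T₂) = 82.164 × ln(278.18/236) = 13.51 J/K.
ΔS_total = -9.587 + 13.51 = 3.92 J/K.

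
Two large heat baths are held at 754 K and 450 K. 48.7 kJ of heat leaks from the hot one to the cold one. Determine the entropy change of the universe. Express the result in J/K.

ΔS_total = 43.6 J/K

ΔS_hot = −Q/T_H = −48700/754 = -64.59 J/K and ΔS_cold = +Q/T_C = 48700/450 = 108.2 J/K.
ΔS_total = -64.59 + 108.2 = 43.6 J/K, positive as the second law requires.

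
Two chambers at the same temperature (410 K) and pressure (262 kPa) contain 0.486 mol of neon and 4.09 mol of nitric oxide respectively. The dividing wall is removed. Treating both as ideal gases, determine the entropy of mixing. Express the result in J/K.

ΔS_mix = 12.9 J/K

Mole fractions: x_A = 0.486/4.58 = 0.106, x_B = 0.894.
ΔS_mix = −R(n_A ln x_A + n_B ln x_B) = −8.314 × (0.486 ln 0.106 + 4.09 ln 0.894) = 12.9 J/K.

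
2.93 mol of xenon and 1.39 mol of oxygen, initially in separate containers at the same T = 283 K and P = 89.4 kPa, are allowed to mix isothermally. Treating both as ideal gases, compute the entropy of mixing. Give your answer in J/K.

ΔS_mix = 22.6 J/K

Mole fractions: x_A = 2.93/4.32 = 0.678, x_B = 0.322.
ΔS_mix = −R(n_A ln x_A + n_B ln x_B) = −8.314 × (2.93 ln 0.678 + 1.39 ln 0.322) = 22.6 J/K.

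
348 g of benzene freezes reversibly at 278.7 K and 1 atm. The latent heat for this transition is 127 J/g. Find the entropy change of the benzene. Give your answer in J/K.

Heat released by the substance: Q = −mL = −348 × 127 = −44196 J.
At constant T, ΔS = Q_rev/T = −44196 / 278.7 = -159 J/K.

ΔS = -159 J/K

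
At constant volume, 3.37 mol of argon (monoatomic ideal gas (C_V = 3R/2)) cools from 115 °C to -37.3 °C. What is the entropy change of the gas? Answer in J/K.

ΔS = -20.9 J/K

In kelvin: T₁ = 388.15 K, T₂ = 235.85 K. At constant volume, ΔS = nC_V ln(T₂/T₁) with C_V = 3R/2 = 12.47 J mol⁻¹ K⁻¹.
ΔS = 3.37 × 12.47 × ln(235.85/388.15) = -20.9 J/K.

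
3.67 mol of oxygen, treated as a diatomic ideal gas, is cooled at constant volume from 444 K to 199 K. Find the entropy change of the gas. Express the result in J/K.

At constant volume, ΔS = nC_V ln(T₂/T₁) with C_V = 5R/2 = 20.79 J mol⁻¹ K⁻¹.
ΔS = 3.67 × 20.79 × ln(199/444) = -61.2 J/K.

ΔS = -61.2 J/K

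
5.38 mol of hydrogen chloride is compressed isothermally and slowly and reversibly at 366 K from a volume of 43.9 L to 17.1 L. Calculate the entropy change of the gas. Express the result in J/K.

ΔS_gas = -42.2 J/K

For an isothermal ideal gas ΔS_gas = nR ln(V₂/V₁) = 5.38 × 8.314 × ln(17.1/43.9) = -42.2 J/K.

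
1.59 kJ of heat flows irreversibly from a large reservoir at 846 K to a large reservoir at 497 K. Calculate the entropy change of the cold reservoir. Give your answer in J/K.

ΔS_cold = 3.2 J/K

The cold reservoir gains heat Q, so ΔS_cold = +Q/T_C = 1590/497 = 3.2 J/K.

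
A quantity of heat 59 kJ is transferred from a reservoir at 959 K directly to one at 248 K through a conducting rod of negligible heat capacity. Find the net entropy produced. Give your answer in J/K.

ΔS_total = 176 J/K

ΔS_hot = −Q/T_H = −59000/959 = -61.52 J/K and ΔS_cold = +Q/T_C = 59000/248 = 237.9 J/K.
ΔS_total = -61.52 + 237.9 = 176 J/K, positive as the second law requires.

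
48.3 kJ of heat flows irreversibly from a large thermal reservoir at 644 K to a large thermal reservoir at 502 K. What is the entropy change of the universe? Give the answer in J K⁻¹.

ΔS_total = 21.2 J/K

ΔS_hot = −Q/T_H = −48300/644 = -75 J/K and ΔS_cold = +Q/T_C = 48300/502 = 96.22 J/K.
ΔS_total = -75 + 96.22 = 21.2 J/K, positive as the second law requires.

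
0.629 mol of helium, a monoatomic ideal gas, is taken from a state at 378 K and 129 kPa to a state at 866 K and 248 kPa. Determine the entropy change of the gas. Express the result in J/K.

ΔS = nC_p ln(T₂/T₁) − nR ln(P₂/P₁), with C_p = 5R/2 = 20.79 J mol⁻¹ K⁻¹ for a monoatomic ideal gas.
ΔS = 0.629 × [20.79 × ln(866/378) − 8.314 × ln(248/129)] = 7.42 J/K.

ΔS = 7.42 J/K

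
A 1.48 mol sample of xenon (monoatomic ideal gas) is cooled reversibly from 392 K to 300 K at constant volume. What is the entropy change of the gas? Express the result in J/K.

At constant volume, ΔS = nC_V ln(T₂/T₁) with C_V = 3R/2 = 12.47 J mol⁻¹ K⁻¹.
ΔS = 1.48 × 12.47 × ln(300/392) = -4.94 J/K.

ΔS = -4.94 J/K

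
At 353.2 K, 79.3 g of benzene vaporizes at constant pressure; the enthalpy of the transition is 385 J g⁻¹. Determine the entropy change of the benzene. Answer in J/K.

Heat absorbed by the substance: Q = mL = 79.3 × 385 = 30530.5 J.
At constant T, ΔS = Q_rev/T = 30530.5 / 353.2 = 86.4 J/K.

ΔS = 86.4 J/K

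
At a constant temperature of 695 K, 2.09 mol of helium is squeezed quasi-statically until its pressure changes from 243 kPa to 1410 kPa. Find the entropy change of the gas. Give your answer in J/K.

ΔS_gas = -30.6 J/K

For an isothermal ideal gas ΔS_gas = nR ln(P₁/P₂) = 2.09 × 8.314 × ln(243/1410) = -30.6 J/K.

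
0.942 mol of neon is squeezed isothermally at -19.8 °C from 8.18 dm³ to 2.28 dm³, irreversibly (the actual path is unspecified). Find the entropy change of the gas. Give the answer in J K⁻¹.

ΔS_gas = -10 J/K

Entropy is a state function, so ΔS_gas depends only on the end states.
For an isothermal ideal gas ΔS_gas = nR ln(V₂/V₁) = 0.942 × 8.314 × ln(2.28/8.18) = -10 J/K.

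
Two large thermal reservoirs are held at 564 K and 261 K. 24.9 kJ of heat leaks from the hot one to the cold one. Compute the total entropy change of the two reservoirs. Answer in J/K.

ΔS_total = 51.3 J/K

ΔS_hot = −Q/T_H = −24900/564 = -44.15 J/K and ΔS_cold = +Q/T_C = 24900/261 = 95.4 J/K.
ΔS_total = -44.15 + 95.4 = 51.3 J/K, positive as the second law requires.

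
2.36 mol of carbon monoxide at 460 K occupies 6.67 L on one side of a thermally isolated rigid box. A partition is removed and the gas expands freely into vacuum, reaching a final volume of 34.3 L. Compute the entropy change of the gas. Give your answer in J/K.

ΔS_gas = 32.1 J/K

For an ideal gas in free expansion Q = 0 and W = 0, so T is unchanged.
Entropy is a state function; using a reversible isothermal path, ΔS_gas = nR ln(V₂/V₁) = 2.36 × 8.314 × ln(34.3/6.67) = 32.1 J/K.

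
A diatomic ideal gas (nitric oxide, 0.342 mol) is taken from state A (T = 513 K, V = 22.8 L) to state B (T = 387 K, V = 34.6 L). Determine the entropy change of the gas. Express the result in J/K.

ΔS = -0.818 J/K

Entropy is a state function: ΔS = nC_V ln(T₂/T₁) + nR ln(V₂/V₁), with C_V = 5R/2 = 20.79 J mol⁻¹ K⁻¹ for a diatomic ideal gas.
ΔS = 0.342 × [20.79 × ln(387/513) + 8.314 × ln(34.6/22.8)] = -0.818 J/K.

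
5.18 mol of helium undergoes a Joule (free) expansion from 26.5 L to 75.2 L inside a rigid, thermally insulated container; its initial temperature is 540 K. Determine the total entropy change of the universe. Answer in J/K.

ΔS_universe = 44.9 J/K

No heat is exchanged and no work is done, so the ideal-gas temperature stays constant.
Entropy is a state function; using a reversible isothermal path, ΔS_gas = nR ln(V₂/V₁) = 5.18 × 8.314 × ln(75.2/26.5) = 44.9 J/K.
The insulated surroundings exchange no heat, so ΔS_surr = 0 and ΔS_universe = ΔS_gas.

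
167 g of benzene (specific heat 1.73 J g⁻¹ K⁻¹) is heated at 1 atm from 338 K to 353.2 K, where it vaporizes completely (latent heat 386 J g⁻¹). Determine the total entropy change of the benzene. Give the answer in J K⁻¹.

ΔS = 195 J/K

Warming step: ΔS₁ = m c ln(T_tr/T_i) = 167 × 1.73 × ln(353.2/338) = 12.71 J/K.
Phase change: ΔS₂ = +mL/T_tr = 167 × 386 / 353.2 = 182.5 J/K.
ΔS_total = (12.71) + (182.5) = 195 J/K.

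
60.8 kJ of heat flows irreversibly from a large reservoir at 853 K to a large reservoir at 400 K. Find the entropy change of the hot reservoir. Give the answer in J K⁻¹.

ΔS_hot = -71.3 J/K

The hot reservoir loses heat Q, so ΔS_hot = −Q/T_H = −60800/853 = -71.3 J/K.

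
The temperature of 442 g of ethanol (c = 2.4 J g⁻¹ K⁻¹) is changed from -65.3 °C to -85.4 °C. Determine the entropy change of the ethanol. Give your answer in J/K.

In kelvin: T₁ = 207.85 K, T₂ = 187.75 K. ΔS = ∫dQ_rev/T = m c ln(T₂/T₁) = 442 × 2.4 × ln(187.75/207.85) = -108 J/K.

ΔS = -108 J/K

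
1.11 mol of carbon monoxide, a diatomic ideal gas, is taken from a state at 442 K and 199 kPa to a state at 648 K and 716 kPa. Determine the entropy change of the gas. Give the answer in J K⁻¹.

ΔS = 0.541 J/K

ΔS = nC_p ln(T₂/T₁) − nR ln(P₂/P₁), with C_p = 7R/2 = 29.1 J mol⁻¹ K⁻¹ for a diatomic ideal gas.
ΔS = 1.11 × [29.1 × ln(648/442) − 8.314 × ln(716/199)] = 0.541 J/K.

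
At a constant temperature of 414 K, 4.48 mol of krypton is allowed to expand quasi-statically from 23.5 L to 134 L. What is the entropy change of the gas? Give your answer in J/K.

For an isothermal ideal gas ΔS_gas = nR ln(V₂/V₁) = 4.48 × 8.314 × ln(134/23.5) = 64.8 J/K.

ΔS_gas = 64.8 J/K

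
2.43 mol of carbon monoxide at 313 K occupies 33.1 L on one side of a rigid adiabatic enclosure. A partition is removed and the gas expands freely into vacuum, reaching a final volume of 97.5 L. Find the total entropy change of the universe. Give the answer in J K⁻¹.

ΔS_universe = 21.8 J/K

No heat is exchanged and no work is done, so the ideal-gas temperature stays constant.
Entropy is a state function; using a reversible isothermal path, ΔS_gas = nR ln(V₂/V₁) = 2.43 × 8.314 × ln(97.5/33.1) = 21.8 J/K.
The insulated surroundings exchange no heat, so ΔS_surr = 0 and ΔS_universe = ΔS_gas.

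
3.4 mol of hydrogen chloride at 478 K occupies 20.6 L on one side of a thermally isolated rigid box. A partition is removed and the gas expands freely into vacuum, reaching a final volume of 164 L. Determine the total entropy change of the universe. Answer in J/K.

ΔS_universe = 58.6 J/K

For an ideal gas in free expansion Q = 0 and W = 0, so T is unchanged.
Entropy is a state function; using a reversible isothermal path, ΔS_gas = nR ln(V₂/V₁) = 3.4 × 8.314 × ln(164/20.6) = 58.6 J/K.
The insulated surroundings exchange no heat, so ΔS_surr = 0 and ΔS_universe = ΔS_gas.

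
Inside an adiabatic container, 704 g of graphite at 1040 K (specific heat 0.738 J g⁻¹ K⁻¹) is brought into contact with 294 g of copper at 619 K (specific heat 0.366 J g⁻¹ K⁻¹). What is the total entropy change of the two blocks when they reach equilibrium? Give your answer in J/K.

ΔS_total = 10.7 J/K

Energy balance: T_f = (m₁c₁T₁ + m₂c₂T₂)/(m₁c₁ + m₂c₂) = 967.77 K.
ΔS₁ = m₁c₁ ln(T_f/T₁) = 519.552 × ln(967.77/1040) = -37.4 J/K.
ΔS₂ = m₂c₂ ln(T_f/T₂) = 107.604 × ln(967.77/619) = 48.09 J/K.
ΔS_total = -37.4 + 48.09 = 10.7 J/K.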